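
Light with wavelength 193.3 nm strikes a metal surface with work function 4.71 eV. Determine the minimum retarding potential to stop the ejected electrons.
1.7041 V

The stopping potential V_s satisfies: eV_s = KE_max

First, find KE_max using Einstein's equation:
E_photon = hc/λ = 6.4141 eV
KE_max = E_photon - φ = 6.4141 - 4.71 = 1.7041 eV

Since eV_s = KE_max:
V_s = KE_max/e = 1.7041 V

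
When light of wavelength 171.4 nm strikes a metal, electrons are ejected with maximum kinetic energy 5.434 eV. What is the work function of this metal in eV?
1.80 eV

From Einstein's photoelectric equation: KE_max = hf - φ = hc/λ - φ

Rearranging for φ:
φ = hc/λ - KE_max

Calculate photon energy:
E_photon = hc/λ = 7.2336 eV

Therefore:
φ = 7.2336 - 5.434 = 1.80 eV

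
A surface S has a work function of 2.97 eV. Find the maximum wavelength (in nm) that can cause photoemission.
417.46 nm

The threshold wavelength is when the photon energy equals the work function:
hc/λ₀ = φ

Solving for λ₀:
λ₀ = hc/φ = (6.626×10⁻³⁴ J·s)(3×10⁸ m/s) / (2.97 eV × 1.602×10⁻¹⁹ J/eV)
λ₀ = 417.46 nm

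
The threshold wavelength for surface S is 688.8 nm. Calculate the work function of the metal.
1.80 eV

At the threshold wavelength, photon energy equals work function:
φ = hc/λ₀

Calculating:
φ = (6.626×10⁻³⁴ J·s)(3×10⁸ m/s) / (688.8×10⁻⁹ m)
φ = 1.80 eV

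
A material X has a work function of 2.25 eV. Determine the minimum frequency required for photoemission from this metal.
5.4405e+14 Hz

The threshold frequency is when the photon energy equals the work function:
hf₀ = φ

Solving for f₀:
f₀ = φ/h = (2.25 eV × 1.602×10⁻¹⁹ J/eV) / (6.626×10⁻³⁴ J·s)
f₀ = 5.4405e+14 Hz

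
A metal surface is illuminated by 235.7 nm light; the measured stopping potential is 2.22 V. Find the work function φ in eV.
3.04 eV

The stopping potential gives the maximum kinetic energy: KE_max = eV_s = 2.22 eV

From Einstein's photoelectric equation: KE_max = hc/λ - φ
Rearranging: φ = hc/λ - KE_max

Calculate photon energy:
E_photon = hc/λ = (6.626×10⁻³⁴ J·s)(3×10⁸ m/s) / (235.7×10⁻⁹ m) = 5.2603 eV

Therefore:
φ = 5.2603 - 2.22 = 3.04 eV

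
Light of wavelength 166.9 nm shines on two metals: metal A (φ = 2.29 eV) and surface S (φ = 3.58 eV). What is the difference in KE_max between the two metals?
1.2900 eV

Using KE_max = hc/λ - φ for each metal:

Photon energy: E = hc/λ = 7.4287 eV

For metal A (φ₁ = 2.29 eV):
KE₁ = E - φ₁ = 7.4287 - 2.29 = 5.1387 eV

For surface S (φ₂ = 3.58 eV):
KE₂ = E - φ₂ = 7.4287 - 3.58 = 3.8487 eV

Difference:
ΔKE = KE₁ - KE₂ = 5.1387 - 3.8487 = 1.2900 eV

Note: The difference equals the difference in work functions: 3.58 - 2.29 = 1.29 eV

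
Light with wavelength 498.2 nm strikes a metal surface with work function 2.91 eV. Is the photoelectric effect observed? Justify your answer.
No

For photoemission, the photon energy must exceed the work function.

Photon energy: E = hc/λ = 2.4886 eV
Work function: φ = 2.91 eV

Since E_photon (2.4886 eV) < φ (2.91 eV), photoemission will NOT occur.
The threshold wavelength is λ₀ = hc/φ = 426.1 nm.
Since 498.2 nm > 426.1 nm, the photons lack sufficient energy.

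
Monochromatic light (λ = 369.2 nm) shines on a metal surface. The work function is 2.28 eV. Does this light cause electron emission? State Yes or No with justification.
Yes

For photoemission, the photon energy must exceed the work function.

Photon energy: E = hc/λ = 3.3582 eV
Work function: φ = 2.28 eV

Since E_photon (3.3582 eV) > φ (2.28 eV), photoemission WILL occur.
The threshold wavelength is λ₀ = hc/φ = 543.8 nm.
Since 369.2 nm < 543.8 nm, the light has sufficient energy.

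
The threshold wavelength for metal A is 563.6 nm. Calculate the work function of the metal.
2.20 eV

At the threshold wavelength, photon energy equals work function:
φ = hc/λ₀

Calculating:
φ = (6.626×10⁻³⁴ J·s)(3×10⁸ m/s) / (563.6×10⁻⁹ m)
φ = 2.20 eV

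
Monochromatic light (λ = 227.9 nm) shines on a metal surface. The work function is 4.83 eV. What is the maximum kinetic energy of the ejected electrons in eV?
0.6103 eV

Using Einstein's photoelectric equation: KE_max = hf - φ = hc/λ - φ

First, calculate the photon energy:
E_photon = hc/λ = (6.626×10⁻³⁴ J·s)(3×10⁸ m/s) / (227.9×10⁻⁹ m)
E_photon = 5.4403 eV

Then, the maximum kinetic energy:
KE_max = E_photon - φ = 5.4403 eV - 4.83 eV = 0.6103 eV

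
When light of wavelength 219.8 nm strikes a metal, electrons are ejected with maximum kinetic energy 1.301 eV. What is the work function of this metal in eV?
4.34 eV

From Einstein's photoelectric equation: KE_max = hf - φ = hc/λ - φ

Rearranging for φ:
φ = hc/λ - KE_max

Calculate photon energy:
E_photon = hc/λ = 5.6408 eV

Therefore:
φ = 5.6408 - 1.301 = 4.34 eV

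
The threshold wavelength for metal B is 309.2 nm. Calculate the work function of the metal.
4.01 eV

At the threshold wavelength, photon energy equals work function:
φ = hc/λ₀

Calculating:
φ = (6.626×10⁻³⁴ J·s)(3×10⁸ m/s) / (309.2×10⁻⁹ m)
φ = 4.01 eV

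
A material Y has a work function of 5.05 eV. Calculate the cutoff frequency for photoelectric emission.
1.2211e+15 Hz

The threshold frequency is when the photon energy equals the work function:
hf₀ = φ

Solving for f₀:
f₀ = φ/h = (5.05 eV × 1.602×10⁻¹⁹ J/eV) / (6.626×10⁻³⁴ J·s)
f₀ = 1.2211e+15 Hz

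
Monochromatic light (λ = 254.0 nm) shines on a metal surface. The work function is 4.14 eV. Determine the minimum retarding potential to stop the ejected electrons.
0.7413 V

The stopping potential V_s satisfies: eV_s = KE_max

First, find KE_max using Einstein's equation:
E_photon = hc/λ = 4.8813 eV
KE_max = E_photon - φ = 4.8813 - 4.14 = 0.7413 eV

Since eV_s = KE_max:
V_s = KE_max/e = 0.7413 V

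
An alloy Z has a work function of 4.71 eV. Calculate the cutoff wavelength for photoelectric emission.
263.24 nm

The threshold wavelength is when the photon energy equals the work function:
hc/λ₀ = φ

Solving for λ₀:
λ₀ = hc/φ = (6.626×10⁻³⁴ J·s)(3×10⁸ m/s) / (4.71 eV × 1.602×10⁻¹⁹ J/eV)
λ₀ = 263.24 nm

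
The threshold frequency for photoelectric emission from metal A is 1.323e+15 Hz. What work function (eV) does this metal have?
5.47 eV

At the threshold frequency, photon energy equals work function:
φ = hf₀

Calculating:
φ = (6.626×10⁻³⁴ J·s)(1.323e+15 Hz)
φ = 5.47 eV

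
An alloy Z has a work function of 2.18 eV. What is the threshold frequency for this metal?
5.2712e+14 Hz

The threshold frequency is when the photon energy equals the work function:
hf₀ = φ

Solving for f₀:
f₀ = φ/h = (2.18 eV × 1.602×10⁻¹⁹ J/eV) / (6.626×10⁻³⁴ J·s)
f₀ = 5.2712e+14 Hz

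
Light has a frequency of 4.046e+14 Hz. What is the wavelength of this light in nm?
740.96 nm

Using the wave equation: c = fλ

Solving for wavelength:
λ = c/f = (3×10⁸ m/s) / (4.046e+14 Hz)
λ = 740.96 nm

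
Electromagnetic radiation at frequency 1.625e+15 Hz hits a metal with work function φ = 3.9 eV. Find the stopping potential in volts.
2.8205 V

The stopping potential V_s satisfies: eV_s = KE_max

First, find KE_max using Einstein's equation:
E_photon = hf = (6.626×10⁻³⁴ J·s)(1.625e+15 Hz) = 6.7205 eV
KE_max = E_photon - φ = 6.7205 - 3.9 = 2.8205 eV

Since eV_s = KE_max:
V_s = KE_max/e = 2.8205 V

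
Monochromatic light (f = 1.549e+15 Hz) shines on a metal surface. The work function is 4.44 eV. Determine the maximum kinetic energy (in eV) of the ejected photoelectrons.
1.9661 eV

Using Einstein's photoelectric equation: KE_max = hf - φ

First, calculate the photon energy:
E_photon = hf = (6.626×10⁻³⁴ J·s)(1.549e+15 Hz)
E_photon = 6.4061 eV

Then, the maximum kinetic energy:
KE_max = E_photon - φ = 6.4061 eV - 4.44 eV = 1.9661 eV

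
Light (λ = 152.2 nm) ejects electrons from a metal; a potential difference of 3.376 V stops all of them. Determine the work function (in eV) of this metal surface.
4.77 eV

The stopping potential gives the maximum kinetic energy: KE_max = eV_s = 3.376 eV

From Einstein's photoelectric equation: KE_max = hc/λ - φ
Rearranging: φ = hc/λ - KE_max

Calculate photon energy:
E_photon = hc/λ = (6.626×10⁻³⁴ J·s)(3×10⁸ m/s) / (152.2×10⁻⁹ m) = 8.1461 eV

Therefore:
φ = 8.1461 - 3.376 = 4.77 eV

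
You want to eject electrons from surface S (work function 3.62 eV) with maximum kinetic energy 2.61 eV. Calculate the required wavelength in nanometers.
199.01 nm

From Einstein's equation: KE_max = hc/λ - φ

Rearranging for λ:
hc/λ = KE_max + φ
λ = hc/(KE_max + φ)

Required photon energy:
E_photon = KE_max + φ = 2.61 + 3.62 = 6.23 eV

Required wavelength:
λ = hc/E_photon = (6.626×10⁻³⁴)(3×10⁸) / (6.23 × 1.602×10⁻¹⁹)
λ = 199.01 nm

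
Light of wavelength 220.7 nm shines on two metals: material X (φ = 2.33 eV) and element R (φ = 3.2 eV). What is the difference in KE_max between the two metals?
0.8700 eV

Using KE_max = hc/λ - φ for each metal:

Photon energy: E = hc/λ = 5.6178 eV

For material X (φ₁ = 2.33 eV):
KE₁ = E - φ₁ = 5.6178 - 2.33 = 3.2878 eV

For element R (φ₂ = 3.2 eV):
KE₂ = E - φ₂ = 5.6178 - 3.2 = 2.4178 eV

Difference:
ΔKE = KE₁ - KE₂ = 3.2878 - 2.4178 = 0.8700 eV

Note: The difference equals the difference in work functions: 3.2 - 2.33 = 0.87 eV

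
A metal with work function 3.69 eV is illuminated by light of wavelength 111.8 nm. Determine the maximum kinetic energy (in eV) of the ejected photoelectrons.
7.3998 eV

Using Einstein's photoelectric equation: KE_max = hf - φ = hc/λ - φ

First, calculate the photon energy:
E_photon = hc/λ = (6.626×10⁻³⁴ J·s)(3×10⁸ m/s) / (111.8×10⁻⁹ m)
E_photon = 11.0898 eV

Then, the maximum kinetic energy:
KE_max = E_photon - φ = 11.0898 eV - 3.69 eV = 7.3998 eV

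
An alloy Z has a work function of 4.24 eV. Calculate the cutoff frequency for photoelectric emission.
1.0252e+15 Hz

The threshold frequency is when the photon energy equals the work function:
hf₀ = φ

Solving for f₀:
f₀ = φ/h = (4.24 eV × 1.602×10⁻¹⁹ J/eV) / (6.626×10⁻³⁴ J·s)
f₀ = 1.0252e+15 Hz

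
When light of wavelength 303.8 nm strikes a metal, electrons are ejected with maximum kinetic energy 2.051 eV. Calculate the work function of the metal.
2.03 eV

From Einstein's photoelectric equation: KE_max = hf - φ = hc/λ - φ

Rearranging for φ:
φ = hc/λ - KE_max

Calculate photon energy:
E_photon = hc/λ = 4.0811 eV

Therefore:
φ = 4.0811 - 2.051 = 2.03 eV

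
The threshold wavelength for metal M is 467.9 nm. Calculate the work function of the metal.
2.65 eV

At the threshold wavelength, photon energy equals work function:
φ = hc/λ₀

Calculating:
φ = (6.626×10⁻³⁴ J·s)(3×10⁸ m/s) / (467.9×10⁻⁹ m)
φ = 2.65 eV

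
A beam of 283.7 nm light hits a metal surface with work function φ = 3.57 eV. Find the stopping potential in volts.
0.8003 V

The stopping potential V_s satisfies: eV_s = KE_max

First, find KE_max using Einstein's equation:
E_photon = hc/λ = 4.3703 eV
KE_max = E_photon - φ = 4.3703 - 3.57 = 0.8003 eV

Since eV_s = KE_max:
V_s = KE_max/e = 0.8003 V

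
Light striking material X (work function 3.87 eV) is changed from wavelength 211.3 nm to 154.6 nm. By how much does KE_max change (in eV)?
2.1520 eV

Using Einstein's equation: KE_max = hc/λ - φ

For λ₁ = 211.3 nm:
KE₁ = hc/λ₁ - φ = 5.8677 - 3.87 = 1.9977 eV

For λ₂ = 154.6 nm:
KE₂ = hc/λ₂ - φ = 8.0197 - 3.87 = 4.1497 eV

Change in KE:
ΔKE = KE₂ - KE₁ = 4.1497 - 1.9977 = 2.1520 eV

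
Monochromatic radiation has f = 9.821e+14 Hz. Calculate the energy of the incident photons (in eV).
4.0616 eV

Using E = hf:

E = hf = (6.626×10⁻³⁴ J·s)(9.821e+14 Hz)
E = 4.0616 eV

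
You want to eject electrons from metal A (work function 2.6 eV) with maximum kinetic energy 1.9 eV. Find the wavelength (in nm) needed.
275.52 nm

From Einstein's equation: KE_max = hc/λ - φ

Rearranging for λ:
hc/λ = KE_max + φ
λ = hc/(KE_max + φ)

Required photon energy:
E_photon = KE_max + φ = 1.9 + 2.6 = 4.50 eV

Required wavelength:
λ = hc/E_photon = (6.626×10⁻³⁴)(3×10⁸) / (4.50 × 1.602×10⁻¹⁹)
λ = 275.52 nm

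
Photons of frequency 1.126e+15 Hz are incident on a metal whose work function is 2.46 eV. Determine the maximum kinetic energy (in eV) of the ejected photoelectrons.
2.1968 eV

Using Einstein's photoelectric equation: KE_max = hf - φ

First, calculate the photon energy:
E_photon = hf = (6.626×10⁻³⁴ J·s)(1.126e+15 Hz)
E_photon = 4.6568 eV

Then, the maximum kinetic energy:
KE_max = E_photon - φ = 4.6568 eV - 2.46 eV = 2.1968 eV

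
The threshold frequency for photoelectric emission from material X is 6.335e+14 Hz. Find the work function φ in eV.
2.62 eV

At the threshold frequency, photon energy equals work function:
φ = hf₀

Calculating:
φ = (6.626×10⁻³⁴ J·s)(6.335e+14 Hz)
φ = 2.62 eV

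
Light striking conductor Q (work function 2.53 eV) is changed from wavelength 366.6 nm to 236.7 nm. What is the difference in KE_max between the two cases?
1.8560 eV

Using Einstein's equation: KE_max = hc/λ - φ

For λ₁ = 366.6 nm:
KE₁ = hc/λ₁ - φ = 3.3820 - 2.53 = 0.8520 eV

For λ₂ = 236.7 nm:
KE₂ = hc/λ₂ - φ = 5.2380 - 2.53 = 2.7080 eV

Change in KE:
ΔKE = KE₂ - KE₁ = 2.7080 - 0.8520 = 1.8560 eV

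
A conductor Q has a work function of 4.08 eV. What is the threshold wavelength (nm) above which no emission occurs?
303.88 nm

The threshold wavelength is when the photon energy equals the work function:
hc/λ₀ = φ

Solving for λ₀:
λ₀ = hc/φ = (6.626×10⁻³⁴ J·s)(3×10⁸ m/s) / (4.08 eV × 1.602×10⁻¹⁹ J/eV)
λ₀ = 303.88 nm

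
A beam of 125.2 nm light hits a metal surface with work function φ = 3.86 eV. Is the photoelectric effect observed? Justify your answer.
Yes

For photoemission, the photon energy must exceed the work function.

Photon energy: E = hc/λ = 9.9029 eV
Work function: φ = 3.86 eV

Since E_photon (9.9029 eV) > φ (3.86 eV), photoemission WILL occur.
The threshold wavelength is λ₀ = hc/φ = 321.2 nm.
Since 125.2 nm < 321.2 nm, the light has sufficient energy.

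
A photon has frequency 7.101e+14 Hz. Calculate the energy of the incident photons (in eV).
2.9367 eV

Using E = hf:

E = hf = (6.626×10⁻³⁴ J·s)(7.101e+14 Hz)
E = 2.9367 eV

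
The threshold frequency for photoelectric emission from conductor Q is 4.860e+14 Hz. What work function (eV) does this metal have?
2.01 eV

At the threshold frequency, photon energy equals work function:
φ = hf₀

Calculating:
φ = (6.626×10⁻³⁴ J·s)(4.860e+14 Hz)
φ = 2.01 eV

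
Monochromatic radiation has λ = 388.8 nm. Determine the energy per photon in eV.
3.1889 eV

Using E = hf = hc/λ:

E = hc/λ = (6.626×10⁻³⁴ J·s)(3×10⁸ m/s) / (388.8×10⁻⁹ m)
E = 3.1889 eV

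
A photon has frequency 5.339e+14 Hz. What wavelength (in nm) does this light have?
561.51 nm

Using the wave equation: c = fλ

Solving for wavelength:
λ = c/f = (3×10⁸ m/s) / (5.339e+14 Hz)
λ = 561.51 nm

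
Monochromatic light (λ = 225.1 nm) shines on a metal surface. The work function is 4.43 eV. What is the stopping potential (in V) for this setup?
1.0780 V

The stopping potential V_s satisfies: eV_s = KE_max

First, find KE_max using Einstein's equation:
E_photon = hc/λ = 5.5080 eV
KE_max = E_photon - φ = 5.5080 - 4.43 = 1.0780 eV

Since eV_s = KE_max:
V_s = KE_max/e = 1.0780 V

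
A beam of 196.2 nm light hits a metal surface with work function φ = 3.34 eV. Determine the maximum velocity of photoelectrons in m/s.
1.0237e+06 m/s

First, find the maximum kinetic energy:
E_photon = hc/λ = 6.3193 eV
KE_max = E_photon - φ = 6.3193 - 3.34 = 2.9793 eV

Convert to Joules: KE_max = 2.9793 × 1.602×10⁻¹⁹ J = 4.7733e-19 J

Then use KE = ½mv² to find velocity:
v = √(2·KE/m) = √(2 × 4.7733e-19 J / 9.109e-31 kg)
v = 1.0237e+06 m/s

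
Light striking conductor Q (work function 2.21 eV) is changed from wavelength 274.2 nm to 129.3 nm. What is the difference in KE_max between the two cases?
5.0672 eV

Using Einstein's equation: KE_max = hc/λ - φ

For λ₁ = 274.2 nm:
KE₁ = hc/λ₁ - φ = 4.5217 - 2.21 = 2.3117 eV

For λ₂ = 129.3 nm:
KE₂ = hc/λ₂ - φ = 9.5889 - 2.21 = 7.3789 eV

Change in KE:
ΔKE = KE₂ - KE₁ = 7.3789 - 2.3117 = 5.0672 eV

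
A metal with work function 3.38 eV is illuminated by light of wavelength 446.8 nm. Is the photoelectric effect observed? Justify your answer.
No

For photoemission, the photon energy must exceed the work function.

Photon energy: E = hc/λ = 2.7749 eV
Work function: φ = 3.38 eV

Since E_photon (2.7749 eV) < φ (3.38 eV), photoemission will NOT occur.
The threshold wavelength is λ₀ = hc/φ = 366.8 nm.
Since 446.8 nm > 366.8 nm, the photons lack sufficient energy.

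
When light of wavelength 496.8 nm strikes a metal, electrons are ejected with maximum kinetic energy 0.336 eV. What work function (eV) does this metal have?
2.16 eV

From Einstein's photoelectric equation: KE_max = hf - φ = hc/λ - φ

Rearranging for φ:
φ = hc/λ - KE_max

Calculate photon energy:
E_photon = hc/λ = 2.4957 eV

Therefore:
φ = 2.4957 - 0.336 = 2.16 eV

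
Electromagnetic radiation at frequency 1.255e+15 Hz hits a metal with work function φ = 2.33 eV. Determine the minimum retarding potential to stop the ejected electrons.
2.8603 V

The stopping potential V_s satisfies: eV_s = KE_max

First, find KE_max using Einstein's equation:
E_photon = hf = (6.626×10⁻³⁴ J·s)(1.255e+15 Hz) = 5.1903 eV
KE_max = E_photon - φ = 5.1903 - 2.33 = 2.8603 eV

Since eV_s = KE_max:
V_s = KE_max/e = 2.8603 V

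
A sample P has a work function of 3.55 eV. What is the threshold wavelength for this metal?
349.25 nm

The threshold wavelength is when the photon energy equals the work function:
hc/λ₀ = φ

Solving for λ₀:
λ₀ = hc/φ = (6.626×10⁻³⁴ J·s)(3×10⁸ m/s) / (3.55 eV × 1.602×10⁻¹⁹ J/eV)
λ₀ = 349.25 nm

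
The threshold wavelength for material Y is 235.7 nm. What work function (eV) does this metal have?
5.26 eV

At the threshold wavelength, photon energy equals work function:
φ = hc/λ₀

Calculating:
φ = (6.626×10⁻³⁴ J·s)(3×10⁸ m/s) / (235.7×10⁻⁹ m)
φ = 5.26 eV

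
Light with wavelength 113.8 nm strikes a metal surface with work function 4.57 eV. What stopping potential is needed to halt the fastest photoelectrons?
6.3249 V

The stopping potential V_s satisfies: eV_s = KE_max

First, find KE_max using Einstein's equation:
E_photon = hc/λ = 10.8949 eV
KE_max = E_photon - φ = 10.8949 - 4.57 = 6.3249 eV

Since eV_s = KE_max:
V_s = KE_max/e = 6.3249 V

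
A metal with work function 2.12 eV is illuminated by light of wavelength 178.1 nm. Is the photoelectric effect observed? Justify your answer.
Yes

For photoemission, the photon energy must exceed the work function.

Photon energy: E = hc/λ = 6.9615 eV
Work function: φ = 2.12 eV

Since E_photon (6.9615 eV) > φ (2.12 eV), photoemission WILL occur.
The threshold wavelength is λ₀ = hc/φ = 584.8 nm.
Since 178.1 nm < 584.8 nm, the light has sufficient energy.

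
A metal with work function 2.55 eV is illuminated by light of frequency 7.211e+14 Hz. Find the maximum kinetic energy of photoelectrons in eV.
0.4322 eV

Using Einstein's photoelectric equation: KE_max = hf - φ

First, calculate the photon energy:
E_photon = hf = (6.626×10⁻³⁴ J·s)(7.211e+14 Hz)
E_photon = 2.9822 eV

Then, the maximum kinetic energy:
KE_max = E_photon - φ = 2.9822 eV - 2.55 eV = 0.4322 eV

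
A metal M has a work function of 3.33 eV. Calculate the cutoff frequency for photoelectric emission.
8.0519e+14 Hz

The threshold frequency is when the photon energy equals the work function:
hf₀ = φ

Solving for f₀:
f₀ = φ/h = (3.33 eV × 1.602×10⁻¹⁹ J/eV) / (6.626×10⁻³⁴ J·s)
f₀ = 8.0519e+14 Hz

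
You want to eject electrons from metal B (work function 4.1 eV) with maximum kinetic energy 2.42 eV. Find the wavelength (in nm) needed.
190.16 nm

From Einstein's equation: KE_max = hc/λ - φ

Rearranging for λ:
hc/λ = KE_max + φ
λ = hc/(KE_max + φ)

Required photon energy:
E_photon = KE_max + φ = 2.42 + 4.1 = 6.52 eV

Required wavelength:
λ = hc/E_photon = (6.626×10⁻³⁴)(3×10⁸) / (6.52 × 1.602×10⁻¹⁹)
λ = 190.16 nm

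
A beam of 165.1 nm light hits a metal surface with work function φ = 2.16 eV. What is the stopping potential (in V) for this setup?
5.3496 V

The stopping potential V_s satisfies: eV_s = KE_max

First, find KE_max using Einstein's equation:
E_photon = hc/λ = 7.5096 eV
KE_max = E_photon - φ = 7.5096 - 2.16 = 5.3496 eV

Since eV_s = KE_max:
V_s = KE_max/e = 5.3496 V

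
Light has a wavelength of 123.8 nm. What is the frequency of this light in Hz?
2.4216e+15 Hz

Using the wave equation: c = fλ

Solving for frequency:
f = c/λ = (3×10⁸ m/s) / (123.8×10⁻⁹ m)
f = 2.4216e+15 Hz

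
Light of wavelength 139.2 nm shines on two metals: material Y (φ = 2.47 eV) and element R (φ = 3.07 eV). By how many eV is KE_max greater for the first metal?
0.6000 eV

Using KE_max = hc/λ - φ for each metal:

Photon energy: E = hc/λ = 8.9069 eV

For material Y (φ₁ = 2.47 eV):
KE₁ = E - φ₁ = 8.9069 - 2.47 = 6.4369 eV

For element R (φ₂ = 3.07 eV):
KE₂ = E - φ₂ = 8.9069 - 3.07 = 5.8369 eV

Difference:
ΔKE = KE₁ - KE₂ = 6.4369 - 5.8369 = 0.6000 eV

Note: The difference equals the difference in work functions: 3.07 - 2.47 = 0.60 eV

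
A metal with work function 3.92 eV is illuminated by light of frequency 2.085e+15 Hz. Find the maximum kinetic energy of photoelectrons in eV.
4.7029 eV

Using Einstein's photoelectric equation: KE_max = hf - φ

First, calculate the photon energy:
E_photon = hf = (6.626×10⁻³⁴ J·s)(2.085e+15 Hz)
E_photon = 8.6229 eV

Then, the maximum kinetic energy:
KE_max = E_photon - φ = 8.6229 eV - 3.92 eV = 4.7029 eV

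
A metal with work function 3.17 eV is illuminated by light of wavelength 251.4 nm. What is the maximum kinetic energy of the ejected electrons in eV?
1.7618 eV

Using Einstein's photoelectric equation: KE_max = hf - φ = hc/λ - φ

First, calculate the photon energy:
E_photon = hc/λ = (6.626×10⁻³⁴ J·s)(3×10⁸ m/s) / (251.4×10⁻⁹ m)
E_photon = 4.9318 eV

Then, the maximum kinetic energy:
KE_max = E_photon - φ = 4.9318 eV - 3.17 eV = 1.7618 eV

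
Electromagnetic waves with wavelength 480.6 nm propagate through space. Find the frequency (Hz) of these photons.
6.2379e+14 Hz

Using the wave equation: c = fλ

Solving for frequency:
f = c/λ = (3×10⁸ m/s) / (480.6×10⁻⁹ m)
f = 6.2379e+14 Hz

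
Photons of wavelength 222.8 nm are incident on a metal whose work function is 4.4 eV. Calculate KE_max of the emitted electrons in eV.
1.1648 eV

Using Einstein's photoelectric equation: KE_max = hf - φ = hc/λ - φ

First, calculate the photon energy:
E_photon = hc/λ = (6.626×10⁻³⁴ J·s)(3×10⁸ m/s) / (222.8×10⁻⁹ m)
E_photon = 5.5648 eV

Then, the maximum kinetic energy:
KE_max = E_photon - φ = 5.5648 eV - 4.4 eV = 1.1648 eV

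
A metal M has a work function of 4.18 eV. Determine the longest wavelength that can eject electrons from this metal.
296.61 nm

The threshold wavelength is when the photon energy equals the work function:
hc/λ₀ = φ

Solving for λ₀:
λ₀ = hc/φ = (6.626×10⁻³⁴ J·s)(3×10⁸ m/s) / (4.18 eV × 1.602×10⁻¹⁹ J/eV)
λ₀ = 296.61 nm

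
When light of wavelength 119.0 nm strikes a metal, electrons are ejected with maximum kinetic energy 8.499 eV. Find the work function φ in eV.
1.92 eV

From Einstein's photoelectric equation: KE_max = hf - φ = hc/λ - φ

Rearranging for φ:
φ = hc/λ - KE_max

Calculate photon energy:
E_photon = hc/λ = 10.4188 eV

Therefore:
φ = 10.4188 - 8.499 = 1.92 eV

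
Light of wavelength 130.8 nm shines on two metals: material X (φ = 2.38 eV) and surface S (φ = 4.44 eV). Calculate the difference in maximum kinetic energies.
2.0600 eV

Using KE_max = hc/λ - φ for each metal:

Photon energy: E = hc/λ = 9.4789 eV

For material X (φ₁ = 2.38 eV):
KE₁ = E - φ₁ = 9.4789 - 2.38 = 7.0989 eV

For surface S (φ₂ = 4.44 eV):
KE₂ = E - φ₂ = 9.4789 - 4.44 = 5.0389 eV

Difference:
ΔKE = KE₁ - KE₂ = 7.0989 - 5.0389 = 2.0600 eV

Note: The difference equals the difference in work functions: 4.44 - 2.38 = 2.06 eV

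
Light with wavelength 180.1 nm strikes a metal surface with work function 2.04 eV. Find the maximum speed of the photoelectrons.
1.3054e+06 m/s

First, find the maximum kinetic energy:
E_photon = hc/λ = 6.8842 eV
KE_max = E_photon - φ = 6.8842 - 2.04 = 4.8442 eV

Convert to Joules: KE_max = 4.8442 × 1.602×10⁻¹⁹ J = 7.7612e-19 J

Then use KE = ½mv² to find velocity:
v = √(2·KE/m) = √(2 × 7.7612e-19 J / 9.109e-31 kg)
v = 1.3054e+06 m/s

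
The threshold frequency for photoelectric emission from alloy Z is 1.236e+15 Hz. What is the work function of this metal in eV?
5.11 eV

At the threshold frequency, photon energy equals work function:
φ = hf₀

Calculating:
φ = (6.626×10⁻³⁴ J·s)(1.236e+15 Hz)
φ = 5.11 eV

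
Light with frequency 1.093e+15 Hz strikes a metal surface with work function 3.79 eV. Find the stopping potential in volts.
0.7303 V

The stopping potential V_s satisfies: eV_s = KE_max

First, find KE_max using Einstein's equation:
E_photon = hf = (6.626×10⁻³⁴ J·s)(1.093e+15 Hz) = 4.5203 eV
KE_max = E_photon - φ = 4.5203 - 3.79 = 0.7303 eV

Since eV_s = KE_max:
V_s = KE_max/e = 0.7303 V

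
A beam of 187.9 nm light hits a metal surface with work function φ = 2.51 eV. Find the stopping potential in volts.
4.0884 V

The stopping potential V_s satisfies: eV_s = KE_max

First, find KE_max using Einstein's equation:
E_photon = hc/λ = 6.5984 eV
KE_max = E_photon - φ = 6.5984 - 2.51 = 4.0884 eV

Since eV_s = KE_max:
V_s = KE_max/e = 4.0884 V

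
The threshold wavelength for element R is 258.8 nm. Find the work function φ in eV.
4.79 eV

At the threshold wavelength, photon energy equals work function:
φ = hc/λ₀

Calculating:
φ = (6.626×10⁻³⁴ J·s)(3×10⁸ m/s) / (258.8×10⁻⁹ m)
φ = 4.79 eV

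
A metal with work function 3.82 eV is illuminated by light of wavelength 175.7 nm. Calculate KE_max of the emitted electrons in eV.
3.2366 eV

Using Einstein's photoelectric equation: KE_max = hf - φ = hc/λ - φ

First, calculate the photon energy:
E_photon = hc/λ = (6.626×10⁻³⁴ J·s)(3×10⁸ m/s) / (175.7×10⁻⁹ m)
E_photon = 7.0566 eV

Then, the maximum kinetic energy:
KE_max = E_photon - φ = 7.0566 eV - 3.82 eV = 3.2366 eV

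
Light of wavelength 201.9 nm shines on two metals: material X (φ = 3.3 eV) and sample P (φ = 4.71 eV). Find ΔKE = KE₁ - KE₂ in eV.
1.4100 eV

Using KE_max = hc/λ - φ for each metal:

Photon energy: E = hc/λ = 6.1409 eV

For material X (φ₁ = 3.3 eV):
KE₁ = E - φ₁ = 6.1409 - 3.3 = 2.8409 eV

For sample P (φ₂ = 4.71 eV):
KE₂ = E - φ₂ = 6.1409 - 4.71 = 1.4309 eV

Difference:
ΔKE = KE₁ - KE₂ = 2.8409 - 1.4309 = 1.4100 eV

Note: The difference equals the difference in work functions: 4.71 - 3.3 = 1.41 eV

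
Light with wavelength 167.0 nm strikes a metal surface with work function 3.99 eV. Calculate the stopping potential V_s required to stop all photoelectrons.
3.4342 V

The stopping potential V_s satisfies: eV_s = KE_max

First, find KE_max using Einstein's equation:
E_photon = hc/λ = 7.4242 eV
KE_max = E_photon - φ = 7.4242 - 3.99 = 3.4342 eV

Since eV_s = KE_max:
V_s = KE_max/e = 3.4342 V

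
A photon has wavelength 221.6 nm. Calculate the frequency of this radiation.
1.3529e+15 Hz

Using the wave equation: c = fλ

Solving for frequency:
f = c/λ = (3×10⁸ m/s) / (221.6×10⁻⁹ m)
f = 1.3529e+15 Hz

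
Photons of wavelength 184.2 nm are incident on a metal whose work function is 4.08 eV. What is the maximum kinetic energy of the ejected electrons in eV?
2.6510 eV

Using Einstein's photoelectric equation: KE_max = hf - φ = hc/λ - φ

First, calculate the photon energy:
E_photon = hc/λ = (6.626×10⁻³⁴ J·s)(3×10⁸ m/s) / (184.2×10⁻⁹ m)
E_photon = 6.7310 eV

Then, the maximum kinetic energy:
KE_max = E_photon - φ = 6.7310 eV - 4.08 eV = 2.6510 eV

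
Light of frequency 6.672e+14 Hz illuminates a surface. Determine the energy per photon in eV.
2.7593 eV

Using E = hf:

E = hf = (6.626×10⁻³⁴ J·s)(6.672e+14 Hz)
E = 2.7593 eV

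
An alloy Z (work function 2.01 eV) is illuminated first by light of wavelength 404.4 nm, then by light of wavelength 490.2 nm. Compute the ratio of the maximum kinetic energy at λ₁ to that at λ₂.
2.0334

Using Einstein's equation: KE_max = hc/λ - φ

For λ₁ = 404.4 nm:
E₁ = hc/λ₁ = 3.0659 eV
KE₁ = E₁ - φ = 3.0659 - 2.01 = 1.0559 eV

For λ₂ = 490.2 nm:
E₂ = hc/λ₂ = 2.5293 eV
KE₂ = E₂ - φ = 2.5293 - 2.01 = 0.5193 eV

Ratio: KE₁/KE₂ = 1.0559/0.5193 = 2.0334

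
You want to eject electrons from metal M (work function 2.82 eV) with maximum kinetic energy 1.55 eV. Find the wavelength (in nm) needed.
283.72 nm

From Einstein's equation: KE_max = hc/λ - φ

Rearranging for λ:
hc/λ = KE_max + φ
λ = hc/(KE_max + φ)

Required photon energy:
E_photon = KE_max + φ = 1.55 + 2.82 = 4.37 eV

Required wavelength:
λ = hc/E_photon = (6.626×10⁻³⁴)(3×10⁸) / (4.37 × 1.602×10⁻¹⁹)
λ = 283.72 nm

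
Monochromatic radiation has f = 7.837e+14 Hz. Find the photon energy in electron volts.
3.2411 eV

Using E = hf:

E = hf = (6.626×10⁻³⁴ J·s)(7.837e+14 Hz)
E = 3.2411 eV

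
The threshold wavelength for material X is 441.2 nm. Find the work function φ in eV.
2.81 eV

At the threshold wavelength, photon energy equals work function:
φ = hc/λ₀

Calculating:
φ = (6.626×10⁻³⁴ J·s)(3×10⁸ m/s) / (441.2×10⁻⁹ m)
φ = 2.81 eV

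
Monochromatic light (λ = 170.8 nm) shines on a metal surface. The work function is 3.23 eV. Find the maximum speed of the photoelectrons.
1.1905e+06 m/s

First, find the maximum kinetic energy:
E_photon = hc/λ = 7.2590 eV
KE_max = E_photon - φ = 7.2590 - 3.23 = 4.0290 eV

Convert to Joules: KE_max = 4.0290 × 1.602×10⁻¹⁹ J = 6.4552e-19 J

Then use KE = ½mv² to find velocity:
v = √(2·KE/m) = √(2 × 6.4552e-19 J / 9.109e-31 kg)
v = 1.1905e+06 m/s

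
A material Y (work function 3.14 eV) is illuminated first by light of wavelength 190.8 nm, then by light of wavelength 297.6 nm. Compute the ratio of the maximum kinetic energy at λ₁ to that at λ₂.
3.2726

Using Einstein's equation: KE_max = hc/λ - φ

For λ₁ = 190.8 nm:
E₁ = hc/λ₁ = 6.4981 eV
KE₁ = E₁ - φ = 6.4981 - 3.14 = 3.3581 eV

For λ₂ = 297.6 nm:
E₂ = hc/λ₂ = 4.1661 eV
KE₂ = E₂ - φ = 4.1661 - 3.14 = 1.0261 eV

Ratio: KE₁/KE₂ = 3.3581/1.0261 = 3.2726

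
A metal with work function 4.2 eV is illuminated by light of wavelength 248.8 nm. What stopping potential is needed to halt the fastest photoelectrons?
0.7833 V

The stopping potential V_s satisfies: eV_s = KE_max

First, find KE_max using Einstein's equation:
E_photon = hc/λ = 4.9833 eV
KE_max = E_photon - φ = 4.9833 - 4.2 = 0.7833 eV

Since eV_s = KE_max:
V_s = KE_max/e = 0.7833 V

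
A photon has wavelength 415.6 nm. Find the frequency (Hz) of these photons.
7.2135e+14 Hz

Using the wave equation: c = fλ

Solving for frequency:
f = c/λ = (3×10⁸ m/s) / (415.6×10⁻⁹ m)
f = 7.2135e+14 Hz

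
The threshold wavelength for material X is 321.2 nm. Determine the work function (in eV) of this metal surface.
3.86 eV

At the threshold wavelength, photon energy equals work function:
φ = hc/λ₀

Calculating:
φ = (6.626×10⁻³⁴ J·s)(3×10⁸ m/s) / (321.2×10⁻⁹ m)
φ = 3.86 eV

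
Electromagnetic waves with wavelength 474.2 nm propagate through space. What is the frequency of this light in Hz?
6.3221e+14 Hz

Using the wave equation: c = fλ

Solving for frequency:
f = c/λ = (3×10⁸ m/s) / (474.2×10⁻⁹ m)
f = 6.3221e+14 Hz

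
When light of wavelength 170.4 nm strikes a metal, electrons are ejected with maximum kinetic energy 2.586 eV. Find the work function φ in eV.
4.69 eV

From Einstein's photoelectric equation: KE_max = hf - φ = hc/λ - φ

Rearranging for φ:
φ = hc/λ - KE_max

Calculate photon energy:
E_photon = hc/λ = 7.2761 eV

Therefore:
φ = 7.2761 - 2.586 = 4.69 eV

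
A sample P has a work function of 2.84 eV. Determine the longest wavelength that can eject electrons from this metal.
436.56 nm

The threshold wavelength is when the photon energy equals the work function:
hc/λ₀ = φ

Solving for λ₀:
λ₀ = hc/φ = (6.626×10⁻³⁴ J·s)(3×10⁸ m/s) / (2.84 eV × 1.602×10⁻¹⁹ J/eV)
λ₀ = 436.56 nm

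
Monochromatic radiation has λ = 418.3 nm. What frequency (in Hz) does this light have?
7.1669e+14 Hz

Using the wave equation: c = fλ

Solving for frequency:
f = c/λ = (3×10⁸ m/s) / (418.3×10⁻⁹ m)
f = 7.1669e+14 Hz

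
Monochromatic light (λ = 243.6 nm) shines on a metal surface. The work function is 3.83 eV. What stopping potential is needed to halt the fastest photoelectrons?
1.2597 V

The stopping potential V_s satisfies: eV_s = KE_max

First, find KE_max using Einstein's equation:
E_photon = hc/λ = 5.0897 eV
KE_max = E_photon - φ = 5.0897 - 3.83 = 1.2597 eV

Since eV_s = KE_max:
V_s = KE_max/e = 1.2597 V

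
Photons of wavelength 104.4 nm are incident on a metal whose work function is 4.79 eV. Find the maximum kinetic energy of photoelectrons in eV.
7.0859 eV

Using Einstein's photoelectric equation: KE_max = hf - φ = hc/λ - φ

First, calculate the photon energy:
E_photon = hc/λ = (6.626×10⁻³⁴ J·s)(3×10⁸ m/s) / (104.4×10⁻⁹ m)
E_photon = 11.8759 eV

Then, the maximum kinetic energy:
KE_max = E_photon - φ = 11.8759 eV - 4.79 eV = 7.0859 eV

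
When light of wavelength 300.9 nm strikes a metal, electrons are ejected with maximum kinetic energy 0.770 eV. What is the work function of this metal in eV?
3.35 eV

From Einstein's photoelectric equation: KE_max = hf - φ = hc/λ - φ

Rearranging for φ:
φ = hc/λ - KE_max

Calculate photon energy:
E_photon = hc/λ = 4.1204 eV

Therefore:
φ = 4.1204 - 0.770 = 3.35 eV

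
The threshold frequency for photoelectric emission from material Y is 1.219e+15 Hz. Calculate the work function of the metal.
5.04 eV

At the threshold frequency, photon energy equals work function:
φ = hf₀

Calculating:
φ = (6.626×10⁻³⁴ J·s)(1.219e+15 Hz)
φ = 5.04 eV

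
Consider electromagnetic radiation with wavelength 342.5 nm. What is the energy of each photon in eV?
3.6200 eV

Using E = hf = hc/λ:

E = hc/λ = (6.626×10⁻³⁴ J·s)(3×10⁸ m/s) / (342.5×10⁻⁹ m)
E = 3.6200 eV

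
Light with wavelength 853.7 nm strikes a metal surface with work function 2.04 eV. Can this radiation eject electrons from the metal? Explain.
No

For photoemission, the photon energy must exceed the work function.

Photon energy: E = hc/λ = 1.4523 eV
Work function: φ = 2.04 eV

Since E_photon (1.4523 eV) < φ (2.04 eV), photoemission will NOT occur.
The threshold wavelength is λ₀ = hc/φ = 607.8 nm.
Since 853.7 nm > 607.8 nm, the photons lack sufficient energy.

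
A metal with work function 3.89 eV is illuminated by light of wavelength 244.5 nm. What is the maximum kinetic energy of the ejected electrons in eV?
1.1809 eV

Using Einstein's photoelectric equation: KE_max = hf - φ = hc/λ - φ

First, calculate the photon energy:
E_photon = hc/λ = (6.626×10⁻³⁴ J·s)(3×10⁸ m/s) / (244.5×10⁻⁹ m)
E_photon = 5.0709 eV

Then, the maximum kinetic energy:
KE_max = E_photon - φ = 5.0709 eV - 3.89 eV = 1.1809 eV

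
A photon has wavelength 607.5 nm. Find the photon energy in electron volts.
2.0409 eV

Using E = hf = hc/λ:

E = hc/λ = (6.626×10⁻³⁴ J·s)(3×10⁸ m/s) / (607.5×10⁻⁹ m)
E = 2.0409 eV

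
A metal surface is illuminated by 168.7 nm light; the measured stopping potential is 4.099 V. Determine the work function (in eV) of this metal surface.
3.25 eV

The stopping potential gives the maximum kinetic energy: KE_max = eV_s = 4.099 eV

From Einstein's photoelectric equation: KE_max = hc/λ - φ
Rearranging: φ = hc/λ - KE_max

Calculate photon energy:
E_photon = hc/λ = (6.626×10⁻³⁴ J·s)(3×10⁸ m/s) / (168.7×10⁻⁹ m) = 7.3494 eV

Therefore:
φ = 7.3494 - 4.099 = 3.25 eV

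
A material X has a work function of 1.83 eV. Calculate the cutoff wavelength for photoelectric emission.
677.51 nm

The threshold wavelength is when the photon energy equals the work function:
hc/λ₀ = φ

Solving for λ₀:
λ₀ = hc/φ = (6.626×10⁻³⁴ J·s)(3×10⁸ m/s) / (1.83 eV × 1.602×10⁻¹⁹ J/eV)
λ₀ = 677.51 nm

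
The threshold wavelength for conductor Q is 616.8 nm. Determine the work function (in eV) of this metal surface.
2.01 eV

At the threshold wavelength, photon energy equals work function:
φ = hc/λ₀

Calculating:
φ = (6.626×10⁻³⁴ J·s)(3×10⁸ m/s) / (616.8×10⁻⁹ m)
φ = 2.01 eV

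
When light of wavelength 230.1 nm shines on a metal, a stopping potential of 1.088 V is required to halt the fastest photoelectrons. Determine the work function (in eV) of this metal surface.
4.30 eV

The stopping potential gives the maximum kinetic energy: KE_max = eV_s = 1.088 eV

From Einstein's photoelectric equation: KE_max = hc/λ - φ
Rearranging: φ = hc/λ - KE_max

Calculate photon energy:
E_photon = hc/λ = (6.626×10⁻³⁴ J·s)(3×10⁸ m/s) / (230.1×10⁻⁹ m) = 5.3883 eV

Therefore:
φ = 5.3883 - 1.088 = 4.30 eV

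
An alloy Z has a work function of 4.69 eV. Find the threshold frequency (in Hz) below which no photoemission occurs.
1.1340e+15 Hz

The threshold frequency is when the photon energy equals the work function:
hf₀ = φ

Solving for f₀:
f₀ = φ/h = (4.69 eV × 1.602×10⁻¹⁹ J/eV) / (6.626×10⁻³⁴ J·s)
f₀ = 1.1340e+15 Hz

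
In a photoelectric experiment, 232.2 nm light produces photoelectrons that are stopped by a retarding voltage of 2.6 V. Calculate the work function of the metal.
2.74 eV

The stopping potential gives the maximum kinetic energy: KE_max = eV_s = 2.6 eV

From Einstein's photoelectric equation: KE_max = hc/λ - φ
Rearranging: φ = hc/λ - KE_max

Calculate photon energy:
E_photon = hc/λ = (6.626×10⁻³⁴ J·s)(3×10⁸ m/s) / (232.2×10⁻⁹ m) = 5.3395 eV

Therefore:
φ = 5.3395 - 2.6 = 2.74 eV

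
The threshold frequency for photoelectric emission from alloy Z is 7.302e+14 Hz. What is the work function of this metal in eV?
3.02 eV

At the threshold frequency, photon energy equals work function:
φ = hf₀

Calculating:
φ = (6.626×10⁻³⁴ J·s)(7.302e+14 Hz)
φ = 3.02 eV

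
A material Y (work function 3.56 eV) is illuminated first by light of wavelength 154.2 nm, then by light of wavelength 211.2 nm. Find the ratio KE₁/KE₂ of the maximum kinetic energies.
1.9392

Using Einstein's equation: KE_max = hc/λ - φ

For λ₁ = 154.2 nm:
E₁ = hc/λ₁ = 8.0405 eV
KE₁ = E₁ - φ = 8.0405 - 3.56 = 4.4805 eV

For λ₂ = 211.2 nm:
E₂ = hc/λ₂ = 5.8705 eV
KE₂ = E₂ - φ = 5.8705 - 3.56 = 2.3105 eV

Ratio: KE₁/KE₂ = 4.4805/2.3105 = 1.9392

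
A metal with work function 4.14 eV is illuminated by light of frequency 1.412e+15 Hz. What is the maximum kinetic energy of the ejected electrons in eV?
1.6996 eV

Using Einstein's photoelectric equation: KE_max = hf - φ

First, calculate the photon energy:
E_photon = hf = (6.626×10⁻³⁴ J·s)(1.412e+15 Hz)
E_photon = 5.8396 eV

Then, the maximum kinetic energy:
KE_max = E_photon - φ = 5.8396 eV - 4.14 eV = 1.6996 eV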